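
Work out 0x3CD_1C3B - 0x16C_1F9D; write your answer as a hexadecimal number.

0x260FC9E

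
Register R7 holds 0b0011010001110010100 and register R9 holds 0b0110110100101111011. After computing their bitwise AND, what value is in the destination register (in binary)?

AND bit by bit (1 only where both bits are 1):
  0011010001110010100
& 0110110100101111011
= 0010010000100010000

0b0010010000100010000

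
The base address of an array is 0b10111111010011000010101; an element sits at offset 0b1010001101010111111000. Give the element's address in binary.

Add column by column in base 2, right to left:
  1+0 = 1
  0+0 = 0
  1+0 = 1
  0+1 = 1
  1+1 = 0 carry 1
  0+1+1 = 0 carry 1
  0+1+1 = 0 carry 1
  0+1+1 = 0 carry 1
  0+1+1 = 0 carry 1
  1+0+1 = 0 carry 1
  1+1+1 = 1 carry 1
  0+0+1 = 1
  0+1 = 1
  1+0 = 1
  0+1 = 1
  1+1 = 0 carry 1
  1+0+1 = 0 carry 1
  1+0+1 = 0 carry 1
  1+0+1 = 0 carry 1
  1+1+1 = 1 carry 1
  1+0+1 = 0 carry 1
  0+1+1 = 0 carry 1
  1+0+1 = 0 carry 1
  final carry 1

0b100010000111110000001101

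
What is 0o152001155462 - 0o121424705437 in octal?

0o30354250023

Subtract column by column in base 8:
  2-7 → 3 (borrow)
  6-3-1 → 2
  4-4 → 0
  5-5 → 0
  5-0 → 5
  1-7 → 2 (borrow)
  1-4-1 → 4 (borrow)
  0-2-1 → 5 (borrow)
  0-4-1 → 3 (borrow)
  2-1-1 → 0
  5-2 → 3
  1-1 → 0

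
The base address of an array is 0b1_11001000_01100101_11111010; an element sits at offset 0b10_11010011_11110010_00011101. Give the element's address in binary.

0b100100111000101100000010111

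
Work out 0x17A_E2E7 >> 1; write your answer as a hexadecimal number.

1 bits is not a whole number of base-16 digits; in binary: 1011110101110001011100111 >> 1 = 101111010111000101110011.

0xBD7173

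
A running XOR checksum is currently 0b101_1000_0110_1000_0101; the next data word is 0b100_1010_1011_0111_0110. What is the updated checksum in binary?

XOR bit by bit (1 where the bits differ):
  1011000011010000101
^ 1001010101101110110
= 0010010110111110011

0b0010010110111110011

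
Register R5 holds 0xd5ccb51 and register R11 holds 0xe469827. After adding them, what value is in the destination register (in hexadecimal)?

0x1ba36378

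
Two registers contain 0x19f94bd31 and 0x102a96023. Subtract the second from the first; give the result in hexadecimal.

Subtract column by column in base 16:
  1-3 → e (borrow)
  3-2-1 → 0
  d-0 → d
  b-6 → 5
  4-9 → b (borrow)
  9-a-1 → e (borrow)
  f-2-1 → c
  9-0 → 9
  1-1 → 0

0x9ceb5d0e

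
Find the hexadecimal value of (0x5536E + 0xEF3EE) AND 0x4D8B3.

0x44010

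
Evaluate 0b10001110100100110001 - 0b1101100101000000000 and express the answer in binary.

0b100001111100110001

Subtract column by column in base 2:
  1-0 → 1
  0-0 → 0
  0-0 → 0
  0-0 → 0
  1-0 → 1
  1-0 → 1
  0-0 → 0
  0-0 → 0
  1-0 → 1
  0-1 → 1 (borrow)
  0-0-1 → 1 (borrow)
  1-1-1 → 1 (borrow)
  0-0-1 → 1 (borrow)
  1-0-1 → 0
  1-1 → 0
  1-1 → 0
  0-0 → 0
  0-1 → 1 (borrow)
  0-1-1 → 0 (borrow)
  1-0-1 → 0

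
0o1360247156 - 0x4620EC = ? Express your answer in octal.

0o1336626602

0x4620EC = 0o21420354 in octal.
Subtract column by column in base 8:
  6-4 → 2
  5-5 → 0
  1-3 → 6 (borrow)
  7-0-1 → 6
  4-2 → 2
  2-4 → 6 (borrow)
  0-1-1 → 6 (borrow)
  6-2-1 → 3
  3-0 → 3
  1-0 → 1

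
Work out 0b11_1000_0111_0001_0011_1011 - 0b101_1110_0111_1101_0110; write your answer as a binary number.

Subtract column by column in base 2:
  1-0 → 1
  1-1 → 0
  0-1 → 1 (borrow)
  1-0-1 → 0
  1-1 → 0
  1-0 → 1
  0-1 → 1 (borrow)
  0-1-1 → 0 (borrow)
  1-1-1 → 1 (borrow)
  0-1-1 → 0 (borrow)
  0-1-1 → 0 (borrow)
  0-0-1 → 1 (borrow)
  1-0-1 → 0
  1-1 → 0
  1-1 → 0
  0-1 → 1 (borrow)
  0-1-1 → 0 (borrow)
  0-0-1 → 1 (borrow)
  0-1-1 → 0 (borrow)
  1-0-1 → 0
  1-0 → 1
  1-0 → 1

0b1100101000100101100101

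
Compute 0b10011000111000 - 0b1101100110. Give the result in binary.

Subtract column by column in base 2:
  0-0 → 0
  0-1 → 1 (borrow)
  0-1-1 → 0 (borrow)
  1-0-1 → 0
  1-0 → 1
  1-1 → 0
  0-1 → 1 (borrow)
  0-0-1 → 1 (borrow)
  0-1-1 → 0 (borrow)
  1-1-1 → 1 (borrow)
  1-0-1 → 0
  0-0 → 0
  0-0 → 0
  1-0 → 1

0b10001011010010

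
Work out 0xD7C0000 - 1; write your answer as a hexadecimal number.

0xD7BFFFF

The trailing 4 digits are 0, so subtracting 1 borrows through: they become F and the next digit up decrements.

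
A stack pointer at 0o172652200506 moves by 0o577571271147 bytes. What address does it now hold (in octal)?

0o772443471655

Add column by column in base 8, right to left:
  6+7 = 5 carry 1
  0+4+1 = 5
  5+1 = 6
  0+1 = 1
  0+7 = 7
  2+2 = 4
  2+1 = 3
  5+7 = 4 carry 1
  6+5+1 = 4 carry 1
  2+7+1 = 2 carry 1
  7+7+1 = 7 carry 1
  1+5+1 = 7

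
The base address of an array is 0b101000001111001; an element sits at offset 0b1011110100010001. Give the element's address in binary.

0b10000110110001010

Add column by column in base 2, right to left:
  1+1 = 0 carry 1
  0+0+1 = 1
  0+0 = 0
  1+0 = 1
  1+1 = 0 carry 1
  1+0+1 = 0 carry 1
  1+0+1 = 0 carry 1
  0+0+1 = 1
  0+1 = 1
  0+0 = 0
  0+1 = 1
  0+1 = 1
  1+1 = 0 carry 1
  0+1+1 = 0 carry 1
  1+0+1 = 0 carry 1
  0+1+1 = 0 carry 1
  final carry 1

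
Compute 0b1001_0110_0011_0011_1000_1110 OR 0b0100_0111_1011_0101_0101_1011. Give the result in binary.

0b110101111011011111011111

OR bit by bit (1 where either bit is 1):
  100101100011001110001110
| 010001111011010101011011
= 110101111011011111011111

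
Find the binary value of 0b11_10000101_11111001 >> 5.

Right shift by 5: drop the 5 least-significant bits.

0b1110000101111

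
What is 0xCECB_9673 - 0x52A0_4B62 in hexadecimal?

0x7C2B4B11

Subtract column by column in base 16:
  3-2 → 1
  7-6 → 1
  6-B → B (borrow)
  9-4-1 → 4
  B-0 → B
  C-A → 2
  E-2 → C
  C-5 → 7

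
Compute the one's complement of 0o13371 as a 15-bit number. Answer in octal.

Each oct digit d becomes 7−d:
  1→6, 3→4, 3→4, 7→0, 1→6

0o64406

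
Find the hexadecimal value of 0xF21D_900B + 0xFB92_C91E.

0x1EDB05929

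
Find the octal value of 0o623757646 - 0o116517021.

Subtract column by column in base 8:
  6-1 → 5
  4-2 → 2
  6-0 → 6
  7-7 → 0
  5-1 → 4
  7-5 → 2
  3-6 → 5 (borrow)
  2-1-1 → 0
  6-1 → 5

0o505240625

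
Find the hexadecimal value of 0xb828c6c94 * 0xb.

0x7e9c08aa5c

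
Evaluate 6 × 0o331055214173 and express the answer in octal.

0o2426417511342

Multiply each base-8 digit by 6, carrying:
  3×6 = 18 → write 2 carry 2
  7×6+2 = 44 → write 4 carry 5
  1×6+5 = 11 → write 3 carry 1
  4×6+1 = 25 → write 1 carry 3
  1×6+3 = 9 → write 1 carry 1
  2×6+1 = 13 → write 5 carry 1
  5×6+1 = 31 → write 7 carry 3
  5×6+3 = 33 → write 1 carry 4
  0×6+4 = 4 → write 4
  1×6 = 6 → write 6
  3×6 = 18 → write 2 carry 2
  3×6+2 = 20 → write 4 carry 2
  remaining carry: 2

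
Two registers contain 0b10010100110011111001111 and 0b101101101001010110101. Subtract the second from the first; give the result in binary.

Subtract column by column in base 2:
  1-1 → 0
  1-0 → 1
  1-1 → 0
  1-0 → 1
  0-1 → 1 (borrow)
  0-1-1 → 0 (borrow)
  1-0-1 → 0
  1-1 → 0
  1-0 → 1
  1-1 → 0
  1-0 → 1
  0-0 → 0
  0-1 → 1 (borrow)
  1-0-1 → 0
  1-1 → 0
  0-1 → 1 (borrow)
  0-0-1 → 1 (borrow)
  1-1-1 → 1 (borrow)
  0-1-1 → 0 (borrow)
  1-0-1 → 0
  0-1 → 1 (borrow)
  0-0-1 → 1 (borrow)
  1-0-1 → 0

0b1100111001010100011010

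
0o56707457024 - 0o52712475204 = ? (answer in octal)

0o3774761620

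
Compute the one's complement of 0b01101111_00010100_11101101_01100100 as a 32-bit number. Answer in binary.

0b10010000111010110001001010011011

Invert each bit: 01101111000101001110110101100100 → 10010000111010110001001010011011.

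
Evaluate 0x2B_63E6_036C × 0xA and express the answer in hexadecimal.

0x1B1E6FC2238

Multiply each base-16 digit by 10, carrying:
  C×10 = 120 → write 8 carry 7
  6×10+7 = 67 → write 3 carry 4
  3×10+4 = 34 → write 2 carry 2
  0×10+2 = 2 → write 2
  6×10 = 60 → write C carry 3
  E×10+3 = 143 → write F carry 8
  3×10+8 = 38 → write 6 carry 2
  6×10+2 = 62 → write E carry 3
  B×10+3 = 113 → write 1 carry 7
  2×10+7 = 27 → write B carry 1
  remaining carry: 1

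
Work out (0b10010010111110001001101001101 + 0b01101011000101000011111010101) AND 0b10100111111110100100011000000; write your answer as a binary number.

0b10100110000010000100000000000

Add column by column in base 2, right to left:
  1+1 = 0 carry 1
  0+0+1 = 1
  1+1 = 0 carry 1
  1+0+1 = 0 carry 1
  0+1+1 = 0 carry 1
  0+0+1 = 1
  1+1 = 0 carry 1
  0+1+1 = 0 carry 1
  1+1+1 = 1 carry 1
  1+1+1 = 1 carry 1
  0+1+1 = 0 carry 1
  0+0+1 = 1
  1+0 = 1
  0+0 = 0
  0+0 = 0
  0+1 = 1
  1+0 = 1
  1+1 = 0 carry 1
  1+0+1 = 0 carry 1
  1+0+1 = 0 carry 1
  1+0+1 = 0 carry 1
  0+1+1 = 0 carry 1
  1+1+1 = 1 carry 1
  0+0+1 = 1
  0+1 = 1
  1+0 = 1
  0+1 = 1
  0+1 = 1
  1+0 = 1
Sum = 0b11111110000011001101100100010; now AND with 0b10100111111110100100011000000:
  11111110000011001101100100010
& 10100111111110100100011000000
= 10100110000010000100000000000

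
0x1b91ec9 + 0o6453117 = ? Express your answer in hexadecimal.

0x1d37518

0o6453117 = 0x1a564f in hexadecimal.
Add column by column in base 16, right to left:
  9+f = 8 carry 1
  c+4+1 = 1 carry 1
  e+6+1 = 5 carry 1
  1+5+1 = 7
  9+a = 3 carry 1
  b+1+1 = d
  1+0 = 1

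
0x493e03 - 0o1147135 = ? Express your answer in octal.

0o21067646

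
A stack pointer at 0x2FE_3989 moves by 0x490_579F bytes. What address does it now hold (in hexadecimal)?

Add column by column in base 16, right to left:
  9+F = 8 carry 1
  8+9+1 = 2 carry 1
  9+7+1 = 1 carry 1
  3+5+1 = 9
  E+0 = E
  F+9 = 8 carry 1
  2+4+1 = 7

0x78E9128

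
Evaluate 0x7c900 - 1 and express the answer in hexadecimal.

0x7c8ff

The trailing 2 digits are 0, so subtracting 1 borrows through: they become F and the next digit up decrements.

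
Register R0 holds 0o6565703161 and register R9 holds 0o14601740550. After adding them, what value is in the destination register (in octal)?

0o23367643731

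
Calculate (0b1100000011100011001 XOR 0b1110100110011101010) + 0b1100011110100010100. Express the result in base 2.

First 0b1100000011100011001 XOR 0b1110100110011101010 = 0b0010100101111110011.
Add column by column in base 2, right to left:
  1+0 = 1
  1+0 = 1
  0+1 = 1
  0+0 = 0
  1+1 = 0 carry 1
  1+0+1 = 0 carry 1
  1+0+1 = 0 carry 1
  1+0+1 = 0 carry 1
  1+1+1 = 1 carry 1
  1+0+1 = 0 carry 1
  0+1+1 = 0 carry 1
  1+1+1 = 1 carry 1
  0+1+1 = 0 carry 1
  0+1+1 = 0 carry 1
  1+0+1 = 0 carry 1
  0+0+1 = 1
  1+0 = 1
  0+1 = 1
  0+1 = 1

0b1111000100100000111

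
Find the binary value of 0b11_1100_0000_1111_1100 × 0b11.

0b10110100001011110100

Multiply each base-2 digit by 3, carrying:
  0×3 = 0 → write 0
  0×3 = 0 → write 0
  1×3 = 3 → write 1 carry 1
  1×3+1 = 4 → write 0 carry 2
  1×3+2 = 5 → write 1 carry 2
  1×3+2 = 5 → write 1 carry 2
  1×3+2 = 5 → write 1 carry 2
  1×3+2 = 5 → write 1 carry 2
  0×3+2 = 2 → write 0 carry 1
  0×3+1 = 1 → write 1
  0×3 = 0 → write 0
  0×3 = 0 → write 0
  0×3 = 0 → write 0
  0×3 = 0 → write 0
  1×3 = 3 → write 1 carry 1
  1×3+1 = 4 → write 0 carry 2
  1×3+2 = 5 → write 1 carry 2
  1×3+2 = 5 → write 1 carry 2
  remaining carry: 10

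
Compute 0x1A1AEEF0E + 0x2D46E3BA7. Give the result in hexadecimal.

Add column by column in base 16, right to left:
  E+7 = 5 carry 1
  0+A+1 = B
  F+B = A carry 1
  E+3+1 = 2 carry 1
  E+E+1 = D carry 1
  A+6+1 = 1 carry 1
  1+4+1 = 6
  A+D = 7 carry 1
  1+2+1 = 4

0x4761D2AB5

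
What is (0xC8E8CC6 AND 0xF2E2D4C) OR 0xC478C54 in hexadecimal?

0xC8E8CC6 AND 0xF2E2D4C = 0xC0E0C44.
Then OR with 0xC478C54.

0xC4F8C54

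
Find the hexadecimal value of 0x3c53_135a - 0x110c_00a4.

Subtract column by column in base 16:
  a-4 → 6
  5-a → b (borrow)
  3-0-1 → 2
  1-0 → 1
  3-c → 7 (borrow)
  5-0-1 → 4
  c-1 → b
  3-1 → 2

0x2b4712b6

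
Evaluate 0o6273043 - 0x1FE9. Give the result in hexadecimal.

0o6273043 = 0x197623 in hexadecimal.
Subtract column by column in base 16:
  3-9 → A (borrow)
  2-E-1 → 3 (borrow)
  6-F-1 → 6 (borrow)
  7-1-1 → 5
  9-0 → 9
  1-0 → 1

0x19563A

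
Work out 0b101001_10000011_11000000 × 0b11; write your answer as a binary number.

0b11111001000101101000000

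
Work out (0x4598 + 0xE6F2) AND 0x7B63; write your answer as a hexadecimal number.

0x2802

Add column by column in base 16, right to left:
  8+2 = A
  9+F = 8 carry 1
  5+6+1 = C
  4+E = 2 carry 1
  final carry 1
Sum = 0x12C8A; now AND with 0x7B63:
  1&0=0, 2&7=2, C&B=8, 8&6=0, A&3=2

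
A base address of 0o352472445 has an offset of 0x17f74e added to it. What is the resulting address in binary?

0o352472445 = 0b11101010100111010100100101 in binary.
0x17f74e = 0b101111111011101001110 in binary.
Add column by column in base 2, right to left:
  1+0 = 1
  0+1 = 1
  1+1 = 0 carry 1
  0+1+1 = 0 carry 1
  0+0+1 = 1
  1+0 = 1
  0+1 = 1
  0+0 = 0
  1+1 = 0 carry 1
  0+1+1 = 0 carry 1
  1+1+1 = 1 carry 1
  0+0+1 = 1
  1+1 = 0 carry 1
  1+1+1 = 1 carry 1
  1+1+1 = 1 carry 1
  0+1+1 = 0 carry 1
  0+1+1 = 0 carry 1
  1+1+1 = 1 carry 1
  0+1+1 = 0 carry 1
  1+0+1 = 0 carry 1
  0+1+1 = 0 carry 1
  1+0+1 = 0 carry 1
  0+0+1 = 1
  1+0 = 1
  1+0 = 1
  1+0 = 1

0b11110000100110110001110011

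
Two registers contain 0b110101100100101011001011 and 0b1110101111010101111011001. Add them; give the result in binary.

0b10101011011111011010100100

Add column by column in base 2, right to left:
  1+1 = 0 carry 1
  1+0+1 = 0 carry 1
  0+0+1 = 1
  1+1 = 0 carry 1
  0+1+1 = 0 carry 1
  0+0+1 = 1
  1+1 = 0 carry 1
  1+1+1 = 1 carry 1
  0+1+1 = 0 carry 1
  1+1+1 = 1 carry 1
  0+0+1 = 1
  1+1 = 0 carry 1
  0+0+1 = 1
  0+1 = 1
  1+0 = 1
  0+1 = 1
  0+1 = 1
  1+1 = 0 carry 1
  1+1+1 = 1 carry 1
  0+0+1 = 1
  1+1 = 0 carry 1
  0+0+1 = 1
  1+1 = 0 carry 1
  1+1+1 = 1 carry 1
  0+1+1 = 0 carry 1
  final carry 1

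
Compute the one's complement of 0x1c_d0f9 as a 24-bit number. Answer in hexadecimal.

0xe32f06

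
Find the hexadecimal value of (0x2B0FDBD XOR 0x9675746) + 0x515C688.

0x10ED7183

First 0x2B0FDBD XOR 0x9675746 = 0xBD7AAFB.
Add column by column in base 16, right to left:
  B+8 = 3 carry 1
  F+8+1 = 8 carry 1
  A+6+1 = 1 carry 1
  A+C+1 = 7 carry 1
  7+5+1 = D
  D+1 = E
  B+5 = 0 carry 1
  final carry 1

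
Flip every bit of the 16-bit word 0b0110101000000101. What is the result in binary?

0b1001010111111010

Invert each bit: 0110101000000101 → 1001010111111010.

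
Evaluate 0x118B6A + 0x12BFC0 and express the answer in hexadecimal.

Add column by column in base 16, right to left:
  A+0 = A
  6+C = 2 carry 1
  B+F+1 = B carry 1
  8+B+1 = 4 carry 1
  1+2+1 = 4
  1+1 = 2

0x244B2A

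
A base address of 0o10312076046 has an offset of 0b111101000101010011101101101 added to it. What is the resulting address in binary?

0b1001010110010110010001110010011

0o10312076046 = 0b1000011001010000111110000100110 in binary.
Add column by column in base 2, right to left:
  0+1 = 1
  1+0 = 1
  1+1 = 0 carry 1
  0+1+1 = 0 carry 1
  0+0+1 = 1
  1+1 = 0 carry 1
  0+1+1 = 0 carry 1
  0+0+1 = 1
  0+1 = 1
  0+1 = 1
  1+1 = 0 carry 1
  1+0+1 = 0 carry 1
  1+0+1 = 0 carry 1
  1+1+1 = 1 carry 1
  1+0+1 = 0 carry 1
  0+1+1 = 0 carry 1
  0+0+1 = 1
  0+1 = 1
  0+0 = 0
  1+0 = 1
  0+0 = 0
  1+1 = 0 carry 1
  0+0+1 = 1
  0+1 = 1
  1+1 = 0 carry 1
  1+1+1 = 1 carry 1
  0+1+1 = 0 carry 1
  0+0+1 = 1
  0+0 = 0
  0+0 = 0
  1+0 = 1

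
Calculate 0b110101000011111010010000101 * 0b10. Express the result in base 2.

Multiply each base-2 digit by 2, carrying:
  1×2 = 2 → write 0 carry 1
  0×2+1 = 1 → write 1
  1×2 = 2 → write 0 carry 1
  0×2+1 = 1 → write 1
  0×2 = 0 → write 0
  0×2 = 0 → write 0
  0×2 = 0 → write 0
  1×2 = 2 → write 0 carry 1
  0×2+1 = 1 → write 1
  0×2 = 0 → write 0
  1×2 = 2 → write 0 carry 1
  0×2+1 = 1 → write 1
  1×2 = 2 → write 0 carry 1
  1×2+1 = 3 → write 1 carry 1
  1×2+1 = 3 → write 1 carry 1
  1×2+1 = 3 → write 1 carry 1
  1×2+1 = 3 → write 1 carry 1
  0×2+1 = 1 → write 1
  0×2 = 0 → write 0
  0×2 = 0 → write 0
  0×2 = 0 → write 0
  1×2 = 2 → write 0 carry 1
  0×2+1 = 1 → write 1
  1×2 = 2 → write 0 carry 1
  0×2+1 = 1 → write 1
  1×2 = 2 → write 0 carry 1
  1×2+1 = 3 → write 1 carry 1
  remaining carry: 1

0b1101010000111110100100001010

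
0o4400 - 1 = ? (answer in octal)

0o4377

The trailing 2 digits are 0, so subtracting 1 borrows through: they become 7 and the next digit up decrements.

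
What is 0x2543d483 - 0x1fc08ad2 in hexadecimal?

0x58349b1

Subtract column by column in base 16:
  3-2 → 1
  8-d → b (borrow)
  4-a-1 → 9 (borrow)
  d-8-1 → 4
  3-0 → 3
  4-c → 8 (borrow)
  5-f-1 → 5 (borrow)
  2-1-1 → 0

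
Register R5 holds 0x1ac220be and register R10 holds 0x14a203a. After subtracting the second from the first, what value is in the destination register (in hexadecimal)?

Subtract column by column in base 16:
  e-a → 4
  b-3 → 8
  0-0 → 0
  2-2 → 0
  2-a → 8 (borrow)
  c-4-1 → 7
  a-1 → 9
  1-0 → 1

0x19780084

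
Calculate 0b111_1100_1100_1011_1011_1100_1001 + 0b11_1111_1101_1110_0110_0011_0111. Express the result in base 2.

0b1011110010101010001000000000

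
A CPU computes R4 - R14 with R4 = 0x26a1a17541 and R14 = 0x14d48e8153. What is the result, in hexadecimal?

0x11cd12f3ee

Subtract column by column in base 16:
  1-3 → e (borrow)
  4-5-1 → e (borrow)
  5-1-1 → 3
  7-8 → f (borrow)
  1-e-1 → 2 (borrow)
  a-8-1 → 1
  1-4 → d (borrow)
  a-d-1 → c (borrow)
  6-4-1 → 1
  2-1 → 1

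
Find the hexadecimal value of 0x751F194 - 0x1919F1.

0x738D7A3

Subtract column by column in base 16:
  4-1 → 3
  9-F → A (borrow)
  1-9-1 → 7 (borrow)
  F-1-1 → D
  1-9 → 8 (borrow)
  5-1-1 → 3
  7-0 → 7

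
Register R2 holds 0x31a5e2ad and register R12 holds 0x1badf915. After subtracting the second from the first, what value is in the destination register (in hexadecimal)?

Subtract column by column in base 16:
  d-5 → 8
  a-1 → 9
  2-9 → 9 (borrow)
  e-f-1 → e (borrow)
  5-d-1 → 7 (borrow)
  a-a-1 → f (borrow)
  1-b-1 → 5 (borrow)
  3-1-1 → 1

0x15f7e998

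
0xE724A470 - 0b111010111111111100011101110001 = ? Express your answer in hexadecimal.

0b111010111111111100011101110001 = 0x3AFFC771 in hexadecimal.
Subtract column by column in base 16:
  0-1 → F (borrow)
  7-7-1 → F (borrow)
  4-7-1 → C (borrow)
  A-C-1 → D (borrow)
  4-F-1 → 4 (borrow)
  2-F-1 → 2 (borrow)
  7-A-1 → C (borrow)
  E-3-1 → A

0xAC24DCFF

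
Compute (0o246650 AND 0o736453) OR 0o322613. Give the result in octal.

0o326653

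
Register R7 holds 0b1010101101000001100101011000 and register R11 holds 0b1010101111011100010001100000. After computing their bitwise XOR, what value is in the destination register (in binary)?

0b0000000010011101110100111000

XOR bit by bit (1 where the bits differ):
  1010101101000001100101011000
^ 1010101111011100010001100000
= 0000000010011101110100111000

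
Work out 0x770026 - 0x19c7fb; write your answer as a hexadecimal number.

Subtract column by column in base 16:
  6-b → b (borrow)
  2-f-1 → 2 (borrow)
  0-7-1 → 8 (borrow)
  0-c-1 → 3 (borrow)
  7-9-1 → d (borrow)
  7-1-1 → 5

0x5d382b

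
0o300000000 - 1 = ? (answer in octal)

The trailing 8 digits are 0, so subtracting 1 borrows through: they become 7 and the next digit up decrements.

0o277777777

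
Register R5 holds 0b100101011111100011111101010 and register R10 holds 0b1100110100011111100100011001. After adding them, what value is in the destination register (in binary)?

Add column by column in base 2, right to left:
  0+1 = 1
  1+0 = 1
  0+0 = 0
  1+1 = 0 carry 1
  0+1+1 = 0 carry 1
  1+0+1 = 0 carry 1
  1+0+1 = 0 carry 1
  1+0+1 = 0 carry 1
  1+1+1 = 1 carry 1
  1+0+1 = 0 carry 1
  1+0+1 = 0 carry 1
  0+1+1 = 0 carry 1
  0+1+1 = 0 carry 1
  0+1+1 = 0 carry 1
  1+1+1 = 1 carry 1
  1+1+1 = 1 carry 1
  1+1+1 = 1 carry 1
  1+0+1 = 0 carry 1
  1+0+1 = 0 carry 1
  1+0+1 = 0 carry 1
  0+1+1 = 0 carry 1
  1+0+1 = 0 carry 1
  0+1+1 = 0 carry 1
  1+1+1 = 1 carry 1
  0+0+1 = 1
  0+0 = 0
  1+1 = 0 carry 1
  0+1+1 = 0 carry 1
  final carry 1

0b10001100000011100000100000011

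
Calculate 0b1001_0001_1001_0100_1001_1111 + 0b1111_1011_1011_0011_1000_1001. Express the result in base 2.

Add column by column in base 2, right to left:
  1+1 = 0 carry 1
  1+0+1 = 0 carry 1
  1+0+1 = 0 carry 1
  1+1+1 = 1 carry 1
  1+0+1 = 0 carry 1
  0+0+1 = 1
  0+0 = 0
  1+1 = 0 carry 1
  0+1+1 = 0 carry 1
  0+1+1 = 0 carry 1
  1+0+1 = 0 carry 1
  0+0+1 = 1
  1+1 = 0 carry 1
  0+1+1 = 0 carry 1
  0+0+1 = 1
  1+1 = 0 carry 1
  1+1+1 = 1 carry 1
  0+1+1 = 0 carry 1
  0+0+1 = 1
  0+1 = 1
  1+1 = 0 carry 1
  0+1+1 = 0 carry 1
  0+1+1 = 0 carry 1
  1+1+1 = 1 carry 1
  final carry 1

0b1100011010100100000101000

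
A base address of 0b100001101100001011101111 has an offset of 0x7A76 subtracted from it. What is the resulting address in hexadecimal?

0b100001101100001011101111 = 0x86C2EF in hexadecimal.
Subtract column by column in base 16:
  F-6 → 9
  E-7 → 7
  2-A → 8 (borrow)
  C-7-1 → 4
  6-0 → 6
  8-0 → 8

0x864879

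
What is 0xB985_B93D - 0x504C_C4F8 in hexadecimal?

0x6938F445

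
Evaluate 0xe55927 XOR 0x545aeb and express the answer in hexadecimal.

XOR each hex digit independently (no carries):
  e^5=b, 5^4=1, 5^5=0, 9^a=3, 2^e=c, 7^b=c

0xb103cc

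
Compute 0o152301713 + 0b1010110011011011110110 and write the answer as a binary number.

0o152301713 = 0b1101010011000001111001011 in binary.
Add column by column in base 2, right to left:
  1+0 = 1
  1+1 = 0 carry 1
  0+1+1 = 0 carry 1
  1+0+1 = 0 carry 1
  0+1+1 = 0 carry 1
  0+1+1 = 0 carry 1
  1+1+1 = 1 carry 1
  1+1+1 = 1 carry 1
  1+0+1 = 0 carry 1
  1+1+1 = 1 carry 1
  0+1+1 = 0 carry 1
  0+0+1 = 1
  0+1 = 1
  0+1 = 1
  0+0 = 0
  1+0 = 1
  1+1 = 0 carry 1
  0+1+1 = 0 carry 1
  0+0+1 = 1
  1+1 = 0 carry 1
  0+0+1 = 1
  1+1 = 0 carry 1
  0+0+1 = 1
  1+0 = 1
  1+0 = 1

0b1110101001011101011000001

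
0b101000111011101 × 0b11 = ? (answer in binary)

Multiply each base-2 digit by 3, carrying:
  1×3 = 3 → write 1 carry 1
  0×3+1 = 1 → write 1
  1×3 = 3 → write 1 carry 1
  1×3+1 = 4 → write 0 carry 2
  1×3+2 = 5 → write 1 carry 2
  0×3+2 = 2 → write 0 carry 1
  1×3+1 = 4 → write 0 carry 2
  1×3+2 = 5 → write 1 carry 2
  1×3+2 = 5 → write 1 carry 2
  0×3+2 = 2 → write 0 carry 1
  0×3+1 = 1 → write 1
  0×3 = 0 → write 0
  1×3 = 3 → write 1 carry 1
  0×3+1 = 1 → write 1
  1×3 = 3 → write 1 carry 1
  remaining carry: 1

0b1111010110010111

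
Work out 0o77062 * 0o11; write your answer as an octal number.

0o1067702

Multiply each base-8 digit by 9, carrying:
  2×9 = 18 → write 2 carry 2
  6×9+2 = 56 → write 0 carry 7
  0×9+7 = 7 → write 7
  7×9 = 63 → write 7 carry 7
  7×9+7 = 70 → write 6 carry 8
  remaining carry: 10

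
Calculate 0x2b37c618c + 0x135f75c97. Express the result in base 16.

0x3e973be23

Add column by column in base 16, right to left:
  c+7 = 3 carry 1
  8+9+1 = 2 carry 1
  1+c+1 = e
  6+5 = b
  c+7 = 3 carry 1
  7+f+1 = 7 carry 1
  3+5+1 = 9
  b+3 = e
  2+1 = 3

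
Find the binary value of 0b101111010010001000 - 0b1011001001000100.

0b100100001001000100

Subtract column by column in base 2:
  0-0 → 0
  0-0 → 0
  0-1 → 1 (borrow)
  1-0-1 → 0
  0-0 → 0
  0-0 → 0
  0-1 → 1 (borrow)
  1-0-1 → 0
  0-0 → 0
  0-1 → 1 (borrow)
  1-0-1 → 0
  0-0 → 0
  1-1 → 0
  1-1 → 0
  1-0 → 1
  1-1 → 0
  0-0 → 0
  1-0 → 1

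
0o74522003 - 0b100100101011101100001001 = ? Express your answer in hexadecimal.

0o74522003 = 0xf2a403 in hexadecimal.
0b100100101011101100001001 = 0x92bb09 in hexadecimal.
Subtract column by column in base 16:
  3-9 → a (borrow)
  0-0-1 → f (borrow)
  4-b-1 → 8 (borrow)
  a-b-1 → e (borrow)
  2-2-1 → f (borrow)
  f-9-1 → 5

0x5fe8fa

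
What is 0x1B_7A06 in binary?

0b110110111101000000110

Expand each hex digit to 4 bits: 1=0001 B=1011 7=0111 A=1010 0=0000 6=0110.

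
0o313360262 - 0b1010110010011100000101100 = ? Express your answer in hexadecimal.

0o313360262 = 0x32de0b2 in hexadecimal.
0b1010110010011100000101100 = 0x159382c in hexadecimal.
Subtract column by column in base 16:
  2-c → 6 (borrow)
  b-2-1 → 8
  0-8 → 8 (borrow)
  e-3-1 → a
  d-9 → 4
  2-5 → d (borrow)
  3-1-1 → 1

0x1d4a886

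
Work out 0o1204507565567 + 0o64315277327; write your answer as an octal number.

0o1271025065116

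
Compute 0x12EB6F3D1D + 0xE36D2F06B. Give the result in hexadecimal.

Add column by column in base 16, right to left:
  D+B = 8 carry 1
  1+6+1 = 8
  D+0 = D
  3+F = 2 carry 1
  F+2+1 = 2 carry 1
  6+D+1 = 4 carry 1
  B+6+1 = 2 carry 1
  E+3+1 = 2 carry 1
  2+E+1 = 1 carry 1
  1+0+1 = 2

0x2122422D88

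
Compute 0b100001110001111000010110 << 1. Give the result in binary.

0b1000011100011110000101100

Left shift by 1: append 1 zero bit.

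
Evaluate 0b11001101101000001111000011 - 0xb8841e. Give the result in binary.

0b10011111011111111110100101

0xb8841e = 0b101110001000010000011110 in binary.
Subtract column by column in base 2:
  1-0 → 1
  1-1 → 0
  0-1 → 1 (borrow)
  0-1-1 → 0 (borrow)
  0-1-1 → 0 (borrow)
  0-0-1 → 1 (borrow)
  1-0-1 → 0
  1-0 → 1
  1-0 → 1
  1-0 → 1
  0-1 → 1 (borrow)
  0-0-1 → 1 (borrow)
  0-0-1 → 1 (borrow)
  0-0-1 → 1 (borrow)
  0-0-1 → 1 (borrow)
  1-1-1 → 1 (borrow)
  0-0-1 → 1 (borrow)
  1-0-1 → 0
  1-0 → 1
  0-1 → 1 (borrow)
  1-1-1 → 1 (borrow)
  1-1-1 → 1 (borrow)
  0-0-1 → 1 (borrow)
  0-1-1 → 0 (borrow)
  1-0-1 → 0
  1-0 → 1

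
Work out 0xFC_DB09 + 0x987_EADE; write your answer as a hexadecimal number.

0xA84C5E7

Add column by column in base 16, right to left:
  9+E = 7 carry 1
  0+D+1 = E
  B+A = 5 carry 1
  D+E+1 = C carry 1
  C+7+1 = 4 carry 1
  F+8+1 = 8 carry 1
  0+9+1 = A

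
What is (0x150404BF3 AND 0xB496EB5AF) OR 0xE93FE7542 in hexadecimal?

0x150404BF3 AND 0xB496EB5AF = 0x1404001A3.
Then OR with 0xE93FE7542.

0xFD3FE75E3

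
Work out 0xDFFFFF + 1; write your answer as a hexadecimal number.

0xE00000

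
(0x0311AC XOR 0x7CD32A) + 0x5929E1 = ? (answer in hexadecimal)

0xD8EC67

First 0x0311AC XOR 0x7CD32A = 0x7FC286.
Add column by column in base 16, right to left:
  6+1 = 7
  8+E = 6 carry 1
  2+9+1 = C
  C+2 = E
  F+9 = 8 carry 1
  7+5+1 = D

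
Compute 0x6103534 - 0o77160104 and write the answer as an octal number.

0o504652360

0x6103534 = 0o604032464 in octal.
Subtract column by column in base 8:
  4-4 → 0
  6-0 → 6
  4-1 → 3
  2-0 → 2
  3-6 → 5 (borrow)
  0-1-1 → 6 (borrow)
  4-7-1 → 4 (borrow)
  0-7-1 → 0 (borrow)
  6-0-1 → 5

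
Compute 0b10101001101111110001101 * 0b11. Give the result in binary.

Multiply each base-2 digit by 3, carrying:
  1×3 = 3 → write 1 carry 1
  0×3+1 = 1 → write 1
  1×3 = 3 → write 1 carry 1
  1×3+1 = 4 → write 0 carry 2
  0×3+2 = 2 → write 0 carry 1
  0×3+1 = 1 → write 1
  0×3 = 0 → write 0
  1×3 = 3 → write 1 carry 1
  1×3+1 = 4 → write 0 carry 2
  1×3+2 = 5 → write 1 carry 2
  1×3+2 = 5 → write 1 carry 2
  1×3+2 = 5 → write 1 carry 2
  1×3+2 = 5 → write 1 carry 2
  0×3+2 = 2 → write 0 carry 1
  1×3+1 = 4 → write 0 carry 2
  1×3+2 = 5 → write 1 carry 2
  0×3+2 = 2 → write 0 carry 1
  0×3+1 = 1 → write 1
  1×3 = 3 → write 1 carry 1
  0×3+1 = 1 → write 1
  1×3 = 3 → write 1 carry 1
  0×3+1 = 1 → write 1
  1×3 = 3 → write 1 carry 1
  remaining carry: 1

0b111111101001111010100111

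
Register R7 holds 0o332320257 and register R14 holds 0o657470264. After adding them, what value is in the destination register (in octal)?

0o1212010543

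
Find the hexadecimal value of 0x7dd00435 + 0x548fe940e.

0x5c6ce9843

Add column by column in base 16, right to left:
  5+e = 3 carry 1
  3+0+1 = 4
  4+4 = 8
  0+9 = 9
  0+e = e
  d+f = c carry 1
  d+8+1 = 6 carry 1
  7+4+1 = c
  0+5 = 5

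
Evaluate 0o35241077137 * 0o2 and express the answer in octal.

Multiply each base-8 digit by 2, carrying:
  7×2 = 14 → write 6 carry 1
  3×2+1 = 7 → write 7
  1×2 = 2 → write 2
  7×2 = 14 → write 6 carry 1
  7×2+1 = 15 → write 7 carry 1
  0×2+1 = 1 → write 1
  1×2 = 2 → write 2
  4×2 = 8 → write 0 carry 1
  2×2+1 = 5 → write 5
  5×2 = 10 → write 2 carry 1
  3×2+1 = 7 → write 7

0o72502176276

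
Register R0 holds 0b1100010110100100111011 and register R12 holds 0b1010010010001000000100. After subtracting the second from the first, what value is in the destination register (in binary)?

0b10000100011100110111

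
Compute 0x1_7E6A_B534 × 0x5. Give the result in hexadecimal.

Multiply each base-16 digit by 5, carrying:
  4×5 = 20 → write 4 carry 1
  3×5+1 = 16 → write 0 carry 1
  5×5+1 = 26 → write A carry 1
  B×5+1 = 56 → write 8 carry 3
  A×5+3 = 53 → write 5 carry 3
  6×5+3 = 33 → write 1 carry 2
  E×5+2 = 72 → write 8 carry 4
  7×5+4 = 39 → write 7 carry 2
  1×5+2 = 7 → write 7

0x778158A04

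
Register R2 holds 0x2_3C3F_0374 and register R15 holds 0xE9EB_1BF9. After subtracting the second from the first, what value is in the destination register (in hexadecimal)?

Subtract column by column in base 16:
  4-9 → B (borrow)
  7-F-1 → 7 (borrow)
  3-B-1 → 7 (borrow)
  0-1-1 → E (borrow)
  F-B-1 → 3
  3-E → 5 (borrow)
  C-9-1 → 2
  3-E → 5 (borrow)
  2-0-1 → 1

0x15253E77B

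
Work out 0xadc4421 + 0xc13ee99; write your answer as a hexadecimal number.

Add column by column in base 16, right to left:
  1+9 = a
  2+9 = b
  4+e = 2 carry 1
  4+e+1 = 3 carry 1
  c+3+1 = 0 carry 1
  d+1+1 = f
  a+c = 6 carry 1
  final carry 1

0x16f032ba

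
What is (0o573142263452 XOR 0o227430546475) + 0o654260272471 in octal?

0o1631053217520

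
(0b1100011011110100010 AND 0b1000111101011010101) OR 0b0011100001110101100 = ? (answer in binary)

0b1011111001110101100

0b1100011011110100010 AND 0b1000111101011010101 = 0b1000011001010000000.
Then OR with 0b0011100001110101100.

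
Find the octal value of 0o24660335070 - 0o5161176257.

Subtract column by column in base 8:
  0-7 → 1 (borrow)
  7-5-1 → 1
  0-2 → 6 (borrow)
  5-6-1 → 6 (borrow)
  3-7-1 → 3 (borrow)
  3-1-1 → 1
  0-1 → 7 (borrow)
  6-6-1 → 7 (borrow)
  6-1-1 → 4
  4-5 → 7 (borrow)
  2-0-1 → 1

0o17477136611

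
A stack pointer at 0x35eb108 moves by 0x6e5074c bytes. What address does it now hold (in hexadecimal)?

0xa43b854

Add column by column in base 16, right to left:
  8+c = 4 carry 1
  0+4+1 = 5
  1+7 = 8
  b+0 = b
  e+5 = 3 carry 1
  5+e+1 = 4 carry 1
  3+6+1 = a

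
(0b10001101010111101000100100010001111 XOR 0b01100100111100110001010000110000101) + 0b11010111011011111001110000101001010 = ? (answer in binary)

0b111000001000111010011100101001010100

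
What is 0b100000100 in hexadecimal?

0x104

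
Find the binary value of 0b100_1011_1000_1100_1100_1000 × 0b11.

0b111000101010011001011000

Multiply each base-2 digit by 3, carrying:
  0×3 = 0 → write 0
  0×3 = 0 → write 0
  0×3 = 0 → write 0
  1×3 = 3 → write 1 carry 1
  0×3+1 = 1 → write 1
  0×3 = 0 → write 0
  1×3 = 3 → write 1 carry 1
  1×3+1 = 4 → write 0 carry 2
  0×3+2 = 2 → write 0 carry 1
  0×3+1 = 1 → write 1
  1×3 = 3 → write 1 carry 1
  1×3+1 = 4 → write 0 carry 2
  0×3+2 = 2 → write 0 carry 1
  0×3+1 = 1 → write 1
  0×3 = 0 → write 0
  1×3 = 3 → write 1 carry 1
  1×3+1 = 4 → write 0 carry 2
  1×3+2 = 5 → write 1 carry 2
  0×3+2 = 2 → write 0 carry 1
  1×3+1 = 4 → write 0 carry 2
  0×3+2 = 2 → write 0 carry 1
  0×3+1 = 1 → write 1
  1×3 = 3 → write 1 carry 1
  remaining carry: 1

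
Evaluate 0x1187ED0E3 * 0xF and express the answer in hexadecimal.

Multiply each base-16 digit by 15, carrying:
  3×15 = 45 → write D carry 2
  E×15+2 = 212 → write 4 carry 13
  0×15+13 = 13 → write D
  D×15 = 195 → write 3 carry 12
  E×15+12 = 222 → write E carry 13
  7×15+13 = 118 → write 6 carry 7
  8×15+7 = 127 → write F carry 7
  1×15+7 = 22 → write 6 carry 1
  1×15+1 = 16 → write 0 carry 1
  remaining carry: 1

0x106F6E3D4D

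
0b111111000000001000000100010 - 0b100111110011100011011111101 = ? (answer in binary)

Subtract column by column in base 2:
  0-1 → 1 (borrow)
  1-0-1 → 0
  0-1 → 1 (borrow)
  0-1-1 → 0 (borrow)
  0-1-1 → 0 (borrow)
  1-1-1 → 1 (borrow)
  0-1-1 → 0 (borrow)
  0-1-1 → 0 (borrow)
  0-0-1 → 1 (borrow)
  0-1-1 → 0 (borrow)
  0-1-1 → 0 (borrow)
  0-0-1 → 1 (borrow)
  1-0-1 → 0
  0-0 → 0
  0-1 → 1 (borrow)
  0-1-1 → 0 (borrow)
  0-1-1 → 0 (borrow)
  0-0-1 → 1 (borrow)
  0-0-1 → 1 (borrow)
  0-1-1 → 0 (borrow)
  0-1-1 → 0 (borrow)
  1-1-1 → 1 (borrow)
  1-1-1 → 1 (borrow)
  1-1-1 → 1 (borrow)
  1-0-1 → 0
  1-0 → 1
  1-1 → 0

0b10111001100100100100100101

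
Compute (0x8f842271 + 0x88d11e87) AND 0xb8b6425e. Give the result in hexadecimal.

0x18144058

Add column by column in base 16, right to left:
  1+7 = 8
  7+8 = f
  2+e = 0 carry 1
  2+1+1 = 4
  4+1 = 5
  8+d = 5 carry 1
  f+8+1 = 8 carry 1
  8+8+1 = 1 carry 1
  final carry 1
Sum = 0x1185540f8; now AND with 0xb8b6425e:
  1&0=0, 1&b=1, 8&8=8, 5&b=1, 5&6=4, 4&4=4, 0&2=0, f&5=5, 8&e=8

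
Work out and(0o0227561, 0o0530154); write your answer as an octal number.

0o0020140

AND each oct digit independently (no carries):
  0&0=0, 2&5=0, 2&3=2, 7&0=0, 5&1=1, 6&5=4, 1&4=0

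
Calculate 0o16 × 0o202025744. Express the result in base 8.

0o3434463170

Multiply each base-8 digit by 14, carrying:
  4×14 = 56 → write 0 carry 7
  4×14+7 = 63 → write 7 carry 7
  7×14+7 = 105 → write 1 carry 13
  5×14+13 = 83 → write 3 carry 10
  2×14+10 = 38 → write 6 carry 4
  0×14+4 = 4 → write 4
  2×14 = 28 → write 4 carry 3
  0×14+3 = 3 → write 3
  2×14 = 28 → write 4 carry 3
  remaining carry: 3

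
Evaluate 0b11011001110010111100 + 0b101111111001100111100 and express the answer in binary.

Add column by column in base 2, right to left:
  0+0 = 0
  0+0 = 0
  1+1 = 0 carry 1
  1+1+1 = 1 carry 1
  1+1+1 = 1 carry 1
  1+1+1 = 1 carry 1
  0+0+1 = 1
  1+0 = 1
  0+1 = 1
  0+1 = 1
  1+0 = 1
  1+0 = 1
  1+1 = 0 carry 1
  0+1+1 = 0 carry 1
  0+1+1 = 0 carry 1
  1+1+1 = 1 carry 1
  1+1+1 = 1 carry 1
  0+1+1 = 0 carry 1
  1+1+1 = 1 carry 1
  1+0+1 = 0 carry 1
  0+1+1 = 0 carry 1
  final carry 1

0b1001011000111111111000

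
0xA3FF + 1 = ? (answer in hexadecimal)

0xA400

The trailing 2 digits are F (max in base 16), so adding 1 cascades: they roll to 0 and the next digit up increments.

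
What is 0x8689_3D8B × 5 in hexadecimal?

0x2A0AE33B7

Multiply each base-16 digit by 5, carrying:
  B×5 = 55 → write 7 carry 3
  8×5+3 = 43 → write B carry 2
  D×5+2 = 67 → write 3 carry 4
  3×5+4 = 19 → write 3 carry 1
  9×5+1 = 46 → write E carry 2
  8×5+2 = 42 → write A carry 2
  6×5+2 = 32 → write 0 carry 2
  8×5+2 = 42 → write A carry 2
  remaining carry: 2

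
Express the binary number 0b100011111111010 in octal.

Group the bits in threes: 100 011 111 111 010 → 43772.

0o43772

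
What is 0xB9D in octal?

Expand each hex digit to 4 bits: B=1011 9=1001 D=1101.
Group the bits in threes: 101 110 011 101 → 5635.

0o5635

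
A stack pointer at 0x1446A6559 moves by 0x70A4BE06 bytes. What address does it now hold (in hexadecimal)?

0x1B50F235F

Add column by column in base 16, right to left:
  9+6 = F
  5+0 = 5
  5+E = 3 carry 1
  6+B+1 = 2 carry 1
  A+4+1 = F
  6+A = 0 carry 1
  4+0+1 = 5
  4+7 = B
  1+0 = 1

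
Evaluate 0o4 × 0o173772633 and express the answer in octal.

Multiply each base-8 digit by 4, carrying:
  3×4 = 12 → write 4 carry 1
  3×4+1 = 13 → write 5 carry 1
  6×4+1 = 25 → write 1 carry 3
  2×4+3 = 11 → write 3 carry 1
  7×4+1 = 29 → write 5 carry 3
  7×4+3 = 31 → write 7 carry 3
  3×4+3 = 15 → write 7 carry 1
  7×4+1 = 29 → write 5 carry 3
  1×4+3 = 7 → write 7

0o757753154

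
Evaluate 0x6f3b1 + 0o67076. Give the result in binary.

0b1110110000111101111

0x6f3b1 = 0b1101111001110110001 in binary.
0o67076 = 0b110111000111110 in binary.
Add column by column in base 2, right to left:
  1+0 = 1
  0+1 = 1
  0+1 = 1
  0+1 = 1
  1+1 = 0 carry 1
  1+1+1 = 1 carry 1
  0+0+1 = 1
  1+0 = 1
  1+0 = 1
  1+1 = 0 carry 1
  0+1+1 = 0 carry 1
  0+1+1 = 0 carry 1
  1+0+1 = 0 carry 1
  1+1+1 = 1 carry 1
  1+1+1 = 1 carry 1
  1+0+1 = 0 carry 1
  0+0+1 = 1
  1+0 = 1
  1+0 = 1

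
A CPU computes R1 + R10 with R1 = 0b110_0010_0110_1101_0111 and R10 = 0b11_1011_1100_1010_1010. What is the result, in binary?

Add column by column in base 2, right to left:
  1+0 = 1
  1+1 = 0 carry 1
  1+0+1 = 0 carry 1
  0+1+1 = 0 carry 1
  1+0+1 = 0 carry 1
  0+1+1 = 0 carry 1
  1+0+1 = 0 carry 1
  1+1+1 = 1 carry 1
  0+0+1 = 1
  1+0 = 1
  1+1 = 0 carry 1
  0+1+1 = 0 carry 1
  0+1+1 = 0 carry 1
  1+1+1 = 1 carry 1
  0+0+1 = 1
  0+1 = 1
  0+1 = 1
  1+1 = 0 carry 1
  1+0+1 = 0 carry 1
  final carry 1

0b10011110001110000001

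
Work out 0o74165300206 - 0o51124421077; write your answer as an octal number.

0o23040657107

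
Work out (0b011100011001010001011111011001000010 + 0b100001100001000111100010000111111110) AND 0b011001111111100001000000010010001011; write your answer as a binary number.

0b11001111010000001000000000000000000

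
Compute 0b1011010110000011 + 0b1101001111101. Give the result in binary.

Add column by column in base 2, right to left:
  1+1 = 0 carry 1
  1+0+1 = 0 carry 1
  0+1+1 = 0 carry 1
  0+1+1 = 0 carry 1
  0+1+1 = 0 carry 1
  0+1+1 = 0 carry 1
  0+1+1 = 0 carry 1
  1+0+1 = 0 carry 1
  1+0+1 = 0 carry 1
  0+1+1 = 0 carry 1
  1+0+1 = 0 carry 1
  0+1+1 = 0 carry 1
  1+1+1 = 1 carry 1
  1+0+1 = 0 carry 1
  0+0+1 = 1
  1+0 = 1

0b1101000000000000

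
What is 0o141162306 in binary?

Each octal digit is 3 bits: 1=001 4=100 1=001 1=001 6=110 2=010 3=011 0=000 6=110.

0b1100001001110010011000110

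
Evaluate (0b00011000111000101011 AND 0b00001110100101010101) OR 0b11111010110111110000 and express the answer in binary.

0b00011000111000101011 AND 0b00001110100101010101 = 0b00001000100000000001.
Then OR with 0b11111010110111110000.

0b11111010110111110001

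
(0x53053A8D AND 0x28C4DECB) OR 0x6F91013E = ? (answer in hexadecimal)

0x6F951BBF

0x53053A8D AND 0x28C4DECB = 0x00041A89.
Then OR with 0x6F91013E.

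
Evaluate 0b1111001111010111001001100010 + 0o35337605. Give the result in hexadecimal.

0b1111001111010111001001100010 = 0xF3D7262 in hexadecimal.
0o35337605 = 0x75BF85 in hexadecimal.
Add column by column in base 16, right to left:
  2+5 = 7
  6+8 = E
  2+F = 1 carry 1
  7+B+1 = 3 carry 1
  D+5+1 = 3 carry 1
  3+7+1 = B
  F+0 = F

0xFB331E7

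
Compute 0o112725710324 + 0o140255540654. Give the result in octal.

0o253203451200

Add column by column in base 8, right to left:
  4+4 = 0 carry 1
  2+5+1 = 0 carry 1
  3+6+1 = 2 carry 1
  0+0+1 = 1
  1+4 = 5
  7+5 = 4 carry 1
  5+5+1 = 3 carry 1
  2+5+1 = 0 carry 1
  7+2+1 = 2 carry 1
  2+0+1 = 3
  1+4 = 5
  1+1 = 2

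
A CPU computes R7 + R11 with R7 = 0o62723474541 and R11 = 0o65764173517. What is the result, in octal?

0o150707670260

Add column by column in base 8, right to left:
  1+7 = 0 carry 1
  4+1+1 = 6
  5+5 = 2 carry 1
  4+3+1 = 0 carry 1
  7+7+1 = 7 carry 1
  4+1+1 = 6
  3+4 = 7
  2+6 = 0 carry 1
  7+7+1 = 7 carry 1
  2+5+1 = 0 carry 1
  6+6+1 = 5 carry 1
  final carry 1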